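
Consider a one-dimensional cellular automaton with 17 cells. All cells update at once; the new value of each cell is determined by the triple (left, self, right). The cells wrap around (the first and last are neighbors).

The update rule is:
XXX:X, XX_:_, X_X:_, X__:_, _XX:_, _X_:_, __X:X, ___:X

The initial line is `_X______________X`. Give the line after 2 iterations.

XXX_XXXXXXXXXXX__

iteration 1: ___XXXXXXXXXXXXX_
iteration 2: XXX_XXXXXXXXXXX__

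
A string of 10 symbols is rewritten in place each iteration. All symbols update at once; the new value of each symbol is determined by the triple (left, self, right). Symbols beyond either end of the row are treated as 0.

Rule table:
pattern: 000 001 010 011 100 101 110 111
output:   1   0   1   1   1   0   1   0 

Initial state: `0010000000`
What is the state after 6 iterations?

1010010101

1011111111
1010000001
1011111101
1010000101
1011110101
1010010101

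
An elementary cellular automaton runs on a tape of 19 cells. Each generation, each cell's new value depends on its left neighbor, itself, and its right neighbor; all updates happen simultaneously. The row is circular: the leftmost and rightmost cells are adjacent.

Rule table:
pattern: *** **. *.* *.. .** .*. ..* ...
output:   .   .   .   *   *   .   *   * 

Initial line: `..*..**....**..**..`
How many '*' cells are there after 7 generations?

**.***.*****.***.**
...*...*.....*...*.
***.***.*****.***.*
....*...*.....*...*
****.***.*****.***.
*....*...*.....*...
.****.***.*****.***
count of *: 15

15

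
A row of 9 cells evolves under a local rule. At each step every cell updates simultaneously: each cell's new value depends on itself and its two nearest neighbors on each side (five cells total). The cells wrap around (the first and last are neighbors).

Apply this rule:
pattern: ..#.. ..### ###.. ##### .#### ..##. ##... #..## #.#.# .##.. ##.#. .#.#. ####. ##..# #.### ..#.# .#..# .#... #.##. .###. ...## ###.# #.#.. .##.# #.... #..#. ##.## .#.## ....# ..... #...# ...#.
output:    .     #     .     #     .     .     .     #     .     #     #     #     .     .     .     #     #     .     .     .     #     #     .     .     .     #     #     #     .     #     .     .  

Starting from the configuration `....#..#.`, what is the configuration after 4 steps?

.#.#.#..#

step 1: .#...##..
step 2: ....#.#..
step 3: ##..##...
step 4: .#.#.#..#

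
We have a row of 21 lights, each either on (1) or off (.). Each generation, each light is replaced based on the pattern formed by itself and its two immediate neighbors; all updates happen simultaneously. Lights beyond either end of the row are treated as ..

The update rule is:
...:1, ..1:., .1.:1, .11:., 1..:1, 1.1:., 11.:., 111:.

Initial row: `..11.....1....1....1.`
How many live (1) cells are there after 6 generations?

1...1111.1111.1111.11
111..................
...111111111111111111
11...................
..1111111111111111111
1....................
count of 1: 1

1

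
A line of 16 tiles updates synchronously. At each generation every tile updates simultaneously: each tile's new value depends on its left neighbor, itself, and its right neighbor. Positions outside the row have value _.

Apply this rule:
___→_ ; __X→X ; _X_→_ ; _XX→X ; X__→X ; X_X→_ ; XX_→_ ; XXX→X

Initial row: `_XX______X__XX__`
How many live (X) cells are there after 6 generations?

XX_X____X_XXX_X_
X___X__X__XX___X
_X_X_XX_XXX_X_X_
X____X__XX_____X
_X__X_XXX_X___X_
X_XX__XX___X_X_X
count of X: 8

8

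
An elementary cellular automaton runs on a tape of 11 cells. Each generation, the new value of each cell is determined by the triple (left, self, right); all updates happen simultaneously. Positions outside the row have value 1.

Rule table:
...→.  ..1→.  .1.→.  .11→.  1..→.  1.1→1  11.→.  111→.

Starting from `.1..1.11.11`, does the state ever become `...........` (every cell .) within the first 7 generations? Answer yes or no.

yes

1....1..1..
...........
all cells are . at generation 2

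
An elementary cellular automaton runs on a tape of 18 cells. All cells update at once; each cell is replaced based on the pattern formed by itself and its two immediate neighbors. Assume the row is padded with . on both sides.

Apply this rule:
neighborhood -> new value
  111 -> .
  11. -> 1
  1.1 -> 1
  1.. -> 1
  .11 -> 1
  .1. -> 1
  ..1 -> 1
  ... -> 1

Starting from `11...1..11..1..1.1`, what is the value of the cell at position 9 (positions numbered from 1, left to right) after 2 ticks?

111111111111111111
1................1
position 9 holds .

.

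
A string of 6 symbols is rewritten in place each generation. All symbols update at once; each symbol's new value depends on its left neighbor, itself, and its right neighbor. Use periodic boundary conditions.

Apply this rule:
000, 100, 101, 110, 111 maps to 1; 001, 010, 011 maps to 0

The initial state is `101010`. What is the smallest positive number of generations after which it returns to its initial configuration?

010101
101010

2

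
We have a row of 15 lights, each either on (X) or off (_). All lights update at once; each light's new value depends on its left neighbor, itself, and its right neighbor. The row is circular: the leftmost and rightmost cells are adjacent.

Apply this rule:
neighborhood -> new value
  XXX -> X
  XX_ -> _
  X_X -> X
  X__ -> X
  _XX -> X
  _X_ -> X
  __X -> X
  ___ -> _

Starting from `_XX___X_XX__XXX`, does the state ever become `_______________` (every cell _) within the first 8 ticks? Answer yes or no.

no

XX_X_XXXX_XXXX_
X_XXXXXX_XXXX_X
_XXXXXX_XXXX_XX
XXXXXX_XXXX_XX_
XXXXX_XXXX_XX_X
XXXX_XXXX_XX_XX
XXX_XXXX_XX_XXX
XX_XXXX_XX_XXXX
tick 8 is XX_XXXX_XX_XXXX, still not uniform _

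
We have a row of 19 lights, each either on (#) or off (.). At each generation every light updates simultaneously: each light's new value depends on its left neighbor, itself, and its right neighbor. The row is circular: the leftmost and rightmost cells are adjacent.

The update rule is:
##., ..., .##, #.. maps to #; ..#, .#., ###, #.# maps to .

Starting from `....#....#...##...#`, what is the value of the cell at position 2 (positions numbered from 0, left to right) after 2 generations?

#

###..###..##.####..
#.##.#.##.##.#..##.
position 2 holds #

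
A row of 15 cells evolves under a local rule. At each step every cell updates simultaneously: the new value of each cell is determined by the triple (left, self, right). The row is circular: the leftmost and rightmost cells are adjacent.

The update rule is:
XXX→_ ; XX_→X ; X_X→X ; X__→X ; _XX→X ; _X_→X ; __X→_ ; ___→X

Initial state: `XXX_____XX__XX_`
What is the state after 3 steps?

X_XXX_X_XXX_XX_

step 1: X_XXXXX_XXX_XXX
step 2: XXX___XXX_XXX__
step 3: X_XXX_X_XXX_XX_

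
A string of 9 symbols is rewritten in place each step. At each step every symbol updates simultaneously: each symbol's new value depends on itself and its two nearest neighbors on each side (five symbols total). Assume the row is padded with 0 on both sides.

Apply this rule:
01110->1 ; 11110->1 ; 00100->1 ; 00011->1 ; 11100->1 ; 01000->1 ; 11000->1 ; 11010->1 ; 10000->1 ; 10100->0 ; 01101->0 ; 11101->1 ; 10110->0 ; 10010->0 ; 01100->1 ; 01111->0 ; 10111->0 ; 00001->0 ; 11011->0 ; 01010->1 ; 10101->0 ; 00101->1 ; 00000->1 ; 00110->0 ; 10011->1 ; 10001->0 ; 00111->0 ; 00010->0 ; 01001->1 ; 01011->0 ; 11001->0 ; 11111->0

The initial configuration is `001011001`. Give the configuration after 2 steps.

001001001
001101101

001101101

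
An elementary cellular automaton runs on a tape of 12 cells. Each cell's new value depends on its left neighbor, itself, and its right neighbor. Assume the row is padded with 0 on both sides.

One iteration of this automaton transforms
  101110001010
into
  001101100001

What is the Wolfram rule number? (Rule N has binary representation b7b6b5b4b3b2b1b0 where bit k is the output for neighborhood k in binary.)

position 3: 111 → 1  (bit 7 = 1)
position 4: 110 → 0  (bit 6 = 0)
position 1: 101 → 0  (bit 5 = 0)
position 5: 100 → 1  (bit 4 = 1)
position 2: 011 → 1  (bit 3 = 1)
position 0: 010 → 0  (bit 2 = 0)
position 7: 001 → 0  (bit 1 = 0)
position 6: 000 → 1  (bit 0 = 1)
bits b7..b0 = 10011001 = 153

153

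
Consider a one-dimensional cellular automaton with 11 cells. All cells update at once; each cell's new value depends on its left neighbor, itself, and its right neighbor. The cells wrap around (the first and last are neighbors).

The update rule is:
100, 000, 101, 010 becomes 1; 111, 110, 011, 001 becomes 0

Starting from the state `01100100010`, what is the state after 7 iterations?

00010111011
11011000100
00100110110
10110001001
01001101100
01100010011
10011011000

10011011000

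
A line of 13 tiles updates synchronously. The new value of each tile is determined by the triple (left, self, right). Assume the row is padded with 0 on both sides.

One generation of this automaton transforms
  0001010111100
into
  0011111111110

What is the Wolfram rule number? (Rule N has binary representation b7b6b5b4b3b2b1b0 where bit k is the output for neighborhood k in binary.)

254

position 8: 111 → 1  (bit 7 = 1)
position 10: 110 → 1  (bit 6 = 1)
position 4: 101 → 1  (bit 5 = 1)
position 11: 100 → 1  (bit 4 = 1)
position 7: 011 → 1  (bit 3 = 1)
position 3: 010 → 1  (bit 2 = 1)
position 2: 001 → 1  (bit 1 = 1)
position 0: 000 → 0  (bit 0 = 0)
bits b7..b0 = 11111110 = 254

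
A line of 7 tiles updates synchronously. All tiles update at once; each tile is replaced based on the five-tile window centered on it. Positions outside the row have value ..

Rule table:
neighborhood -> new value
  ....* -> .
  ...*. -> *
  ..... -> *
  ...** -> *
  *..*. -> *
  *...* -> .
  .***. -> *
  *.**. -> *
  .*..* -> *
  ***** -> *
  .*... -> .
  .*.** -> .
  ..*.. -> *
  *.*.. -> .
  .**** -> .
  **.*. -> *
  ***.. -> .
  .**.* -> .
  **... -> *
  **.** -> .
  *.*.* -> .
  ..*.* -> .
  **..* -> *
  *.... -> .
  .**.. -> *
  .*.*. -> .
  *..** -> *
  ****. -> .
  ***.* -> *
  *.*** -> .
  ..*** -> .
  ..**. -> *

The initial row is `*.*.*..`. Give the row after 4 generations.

.*.*.*.

.......
*******
..***..
.*.*.*.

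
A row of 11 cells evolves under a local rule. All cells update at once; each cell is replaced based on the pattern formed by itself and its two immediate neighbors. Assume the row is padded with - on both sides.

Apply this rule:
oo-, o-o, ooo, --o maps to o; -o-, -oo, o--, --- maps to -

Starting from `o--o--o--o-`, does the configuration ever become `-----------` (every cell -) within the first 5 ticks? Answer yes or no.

no

tick 1: --o--o--o--
tick 2: -o--o--o---
tick 3: o--o--o----
tick 4: --o--o-----
tick 5: -o--o------
tick 5 is -o--o------, still not uniform -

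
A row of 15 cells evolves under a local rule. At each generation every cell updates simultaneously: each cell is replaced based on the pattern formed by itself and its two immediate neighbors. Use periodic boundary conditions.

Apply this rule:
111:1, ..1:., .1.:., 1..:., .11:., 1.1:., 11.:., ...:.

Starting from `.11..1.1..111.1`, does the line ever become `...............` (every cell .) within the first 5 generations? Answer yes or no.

...........1...
...............
all cells are . at generation 2

yes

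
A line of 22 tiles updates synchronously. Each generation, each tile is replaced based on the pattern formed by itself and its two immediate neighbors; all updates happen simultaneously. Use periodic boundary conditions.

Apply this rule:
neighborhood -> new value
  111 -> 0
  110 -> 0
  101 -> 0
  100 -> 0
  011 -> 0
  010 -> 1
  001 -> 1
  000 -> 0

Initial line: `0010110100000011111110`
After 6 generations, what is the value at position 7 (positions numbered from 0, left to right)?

0110000100000100000000
1000001100001100000000
1000010000010000000001
0000110000110000000010
0001000001000000000110
0011000011000000001000
position 7 holds 0

0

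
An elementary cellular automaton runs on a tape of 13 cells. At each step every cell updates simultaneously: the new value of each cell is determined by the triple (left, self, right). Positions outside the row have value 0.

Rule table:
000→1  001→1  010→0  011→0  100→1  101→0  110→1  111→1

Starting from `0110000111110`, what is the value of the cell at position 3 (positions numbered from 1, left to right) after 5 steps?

1011111011111
0001111001111
1110111110111
0110011110011
1011101111101
position 3 holds 1

1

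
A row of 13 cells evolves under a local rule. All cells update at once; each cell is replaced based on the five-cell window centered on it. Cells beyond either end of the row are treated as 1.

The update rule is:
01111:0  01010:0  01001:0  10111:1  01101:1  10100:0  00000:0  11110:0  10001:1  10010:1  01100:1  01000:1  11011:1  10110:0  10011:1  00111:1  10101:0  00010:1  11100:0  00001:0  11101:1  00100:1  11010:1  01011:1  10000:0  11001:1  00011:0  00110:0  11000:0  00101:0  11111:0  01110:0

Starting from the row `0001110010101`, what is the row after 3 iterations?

iteration 1: 0101001100011
iteration 2: 1000010101010
iteration 3: 0000100000001

0000100000001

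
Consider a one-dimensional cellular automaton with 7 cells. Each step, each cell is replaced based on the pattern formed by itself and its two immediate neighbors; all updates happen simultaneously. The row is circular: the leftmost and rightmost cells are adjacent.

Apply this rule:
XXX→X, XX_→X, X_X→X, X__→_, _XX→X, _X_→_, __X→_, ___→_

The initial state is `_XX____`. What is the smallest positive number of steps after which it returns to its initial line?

1

_XX____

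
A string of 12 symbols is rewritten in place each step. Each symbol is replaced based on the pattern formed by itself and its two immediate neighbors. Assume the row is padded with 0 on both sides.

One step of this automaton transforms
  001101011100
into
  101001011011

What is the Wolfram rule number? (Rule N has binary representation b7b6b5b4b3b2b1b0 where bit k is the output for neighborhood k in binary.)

position 8: 111 → 1  (bit 7 = 1)
position 3: 110 → 0  (bit 6 = 0)
position 4: 101 → 0  (bit 5 = 0)
position 10: 100 → 1  (bit 4 = 1)
position 2: 011 → 1  (bit 3 = 1)
position 5: 010 → 1  (bit 2 = 1)
position 1: 001 → 0  (bit 1 = 0)
position 0: 000 → 1  (bit 0 = 1)
bits b7..b0 = 10011101 = 157

157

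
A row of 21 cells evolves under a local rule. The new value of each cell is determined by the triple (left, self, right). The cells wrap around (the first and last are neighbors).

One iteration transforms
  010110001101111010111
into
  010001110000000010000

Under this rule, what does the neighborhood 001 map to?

1

At position 7 the neighborhood is 001; the next row has 1 there.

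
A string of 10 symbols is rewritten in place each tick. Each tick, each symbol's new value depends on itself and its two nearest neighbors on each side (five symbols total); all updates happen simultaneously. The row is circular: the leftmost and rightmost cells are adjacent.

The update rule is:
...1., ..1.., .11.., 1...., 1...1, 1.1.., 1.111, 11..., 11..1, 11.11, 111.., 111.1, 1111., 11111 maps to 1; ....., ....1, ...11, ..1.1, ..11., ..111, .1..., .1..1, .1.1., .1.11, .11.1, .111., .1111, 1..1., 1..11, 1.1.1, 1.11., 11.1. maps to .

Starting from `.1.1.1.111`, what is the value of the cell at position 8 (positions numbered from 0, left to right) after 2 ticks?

.

.......1.1
.1....1..1
position 8 holds .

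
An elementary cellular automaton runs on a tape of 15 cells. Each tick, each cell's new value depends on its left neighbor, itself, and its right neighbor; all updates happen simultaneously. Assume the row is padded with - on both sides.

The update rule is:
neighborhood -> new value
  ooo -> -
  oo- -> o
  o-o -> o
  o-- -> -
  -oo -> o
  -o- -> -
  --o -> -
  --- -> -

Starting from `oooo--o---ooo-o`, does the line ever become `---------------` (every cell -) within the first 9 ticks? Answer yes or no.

o--o------o-oo-
-----------ooo-
-----------o-o-
------------o--
---------------
all cells are - at tick 5

yes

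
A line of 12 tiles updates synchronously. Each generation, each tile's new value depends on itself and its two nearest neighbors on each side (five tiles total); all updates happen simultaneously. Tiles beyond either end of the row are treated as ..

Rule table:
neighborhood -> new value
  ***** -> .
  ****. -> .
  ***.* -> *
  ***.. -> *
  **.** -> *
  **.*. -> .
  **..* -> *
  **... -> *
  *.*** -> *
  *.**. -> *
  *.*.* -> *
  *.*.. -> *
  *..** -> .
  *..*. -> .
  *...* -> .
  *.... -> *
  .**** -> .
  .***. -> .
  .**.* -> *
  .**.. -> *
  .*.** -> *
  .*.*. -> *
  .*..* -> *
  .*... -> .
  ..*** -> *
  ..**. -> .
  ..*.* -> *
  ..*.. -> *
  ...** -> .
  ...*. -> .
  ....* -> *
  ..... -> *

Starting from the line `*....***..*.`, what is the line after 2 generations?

****.****.*.

*.**.*.**.*.
****.****.*.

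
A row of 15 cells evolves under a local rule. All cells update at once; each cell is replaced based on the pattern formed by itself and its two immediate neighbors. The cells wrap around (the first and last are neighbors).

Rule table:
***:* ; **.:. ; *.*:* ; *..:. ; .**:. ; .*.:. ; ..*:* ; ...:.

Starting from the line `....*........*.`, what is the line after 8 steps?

...*........*..
..*........*...
.*........*....
*........*.....
........*.....*
.......*.....*.
......*.....*..
.....*.....*...

.....*.....*...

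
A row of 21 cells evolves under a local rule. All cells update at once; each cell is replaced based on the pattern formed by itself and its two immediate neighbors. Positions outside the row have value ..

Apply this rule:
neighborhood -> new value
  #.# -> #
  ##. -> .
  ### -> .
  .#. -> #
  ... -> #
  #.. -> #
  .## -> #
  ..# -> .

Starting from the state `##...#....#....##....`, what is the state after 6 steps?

###...##.##.#.##.#...

#.##.####.####.#.####
###.##...##...####...
#..##.##.#.##.#...###
##.#.##.####.####.#..
#.####.##...##...####
###...##.##.#.##.#...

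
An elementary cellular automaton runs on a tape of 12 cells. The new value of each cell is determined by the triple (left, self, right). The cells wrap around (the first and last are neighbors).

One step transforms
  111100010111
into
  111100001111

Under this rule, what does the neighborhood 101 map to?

At position 8 the neighborhood is 101; the next row has 1 there.

1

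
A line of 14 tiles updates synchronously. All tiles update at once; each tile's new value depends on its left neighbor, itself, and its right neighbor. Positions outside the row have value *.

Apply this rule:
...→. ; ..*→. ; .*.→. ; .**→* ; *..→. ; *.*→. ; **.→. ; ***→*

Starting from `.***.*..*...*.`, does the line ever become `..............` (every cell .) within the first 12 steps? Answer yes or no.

.**...........
.*............
..............
all cells are . at step 3

yes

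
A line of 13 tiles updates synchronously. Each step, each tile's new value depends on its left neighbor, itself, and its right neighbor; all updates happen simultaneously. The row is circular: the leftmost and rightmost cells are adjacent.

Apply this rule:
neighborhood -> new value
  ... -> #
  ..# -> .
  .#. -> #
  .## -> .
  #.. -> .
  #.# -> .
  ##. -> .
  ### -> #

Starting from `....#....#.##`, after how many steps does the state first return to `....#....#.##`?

.##.#.##.#...
....#....#.##

2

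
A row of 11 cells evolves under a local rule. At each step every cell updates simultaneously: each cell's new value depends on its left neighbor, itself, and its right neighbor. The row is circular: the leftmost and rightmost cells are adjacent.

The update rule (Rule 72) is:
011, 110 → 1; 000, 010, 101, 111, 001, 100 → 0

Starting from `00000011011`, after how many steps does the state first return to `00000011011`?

1

00000011011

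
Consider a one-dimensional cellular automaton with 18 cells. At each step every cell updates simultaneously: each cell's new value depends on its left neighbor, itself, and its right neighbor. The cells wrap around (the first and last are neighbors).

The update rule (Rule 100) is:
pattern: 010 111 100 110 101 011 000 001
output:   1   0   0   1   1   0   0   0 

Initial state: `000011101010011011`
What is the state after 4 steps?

000000111110001101
000000000010000111
000000000010000001
000000000010000001

000000000010000001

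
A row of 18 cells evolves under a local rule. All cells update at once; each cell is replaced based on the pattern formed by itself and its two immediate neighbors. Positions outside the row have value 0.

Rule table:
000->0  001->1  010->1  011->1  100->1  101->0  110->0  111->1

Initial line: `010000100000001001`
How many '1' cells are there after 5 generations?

generation 1: 111001110000011111
generation 2: 110111101000111110
generation 3: 100111001101111101
generation 4: 111110111001111001
generation 5: 111100110111110111
count of 1: 14

14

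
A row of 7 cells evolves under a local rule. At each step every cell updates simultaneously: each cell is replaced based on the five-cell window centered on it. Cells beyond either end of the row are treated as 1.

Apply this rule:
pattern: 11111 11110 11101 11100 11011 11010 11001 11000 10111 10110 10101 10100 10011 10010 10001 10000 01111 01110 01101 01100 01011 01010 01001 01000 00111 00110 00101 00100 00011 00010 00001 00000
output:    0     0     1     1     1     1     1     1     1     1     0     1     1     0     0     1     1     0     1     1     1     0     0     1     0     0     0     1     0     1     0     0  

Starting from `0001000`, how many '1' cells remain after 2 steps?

6

1011100
1110111
count of 1: 6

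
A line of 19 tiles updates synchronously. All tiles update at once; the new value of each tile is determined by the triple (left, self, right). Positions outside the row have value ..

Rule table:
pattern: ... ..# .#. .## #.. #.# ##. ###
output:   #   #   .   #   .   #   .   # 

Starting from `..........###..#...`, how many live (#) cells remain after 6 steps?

step 1: ############..#..##
step 2: ###########..#..##.
step 3: ##########..#..##..
step 4: #########..#..##..#
step 5: ########..#..##..#.
step 6: #######..#..##..#..
count of #: 11

11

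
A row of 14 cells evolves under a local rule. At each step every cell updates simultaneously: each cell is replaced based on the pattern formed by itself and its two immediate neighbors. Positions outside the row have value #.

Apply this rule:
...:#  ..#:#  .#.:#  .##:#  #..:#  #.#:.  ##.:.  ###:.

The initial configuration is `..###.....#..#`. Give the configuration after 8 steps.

......###.....

###..#########
...###........
####..########
....###.......
#####..#######
.....###......
######..######
......###.....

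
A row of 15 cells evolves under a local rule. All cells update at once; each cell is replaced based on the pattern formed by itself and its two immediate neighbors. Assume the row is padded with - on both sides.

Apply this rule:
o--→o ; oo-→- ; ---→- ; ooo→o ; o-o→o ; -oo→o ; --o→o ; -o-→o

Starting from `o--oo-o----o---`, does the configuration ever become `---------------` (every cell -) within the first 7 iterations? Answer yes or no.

no

iteration 1: oooo-ooo--ooo--
iteration 2: ooo-ooo-oooo-o-
iteration 3: oo-ooo-oooo-ooo
iteration 4: o-ooo-oooo-ooo-
iteration 5: oooo-oooo-ooo-o
iteration 6: ooo-oooo-ooo-oo
iteration 7: oo-oooo-ooo-oo-
iteration 7 is oo-oooo-ooo-oo-, still not uniform -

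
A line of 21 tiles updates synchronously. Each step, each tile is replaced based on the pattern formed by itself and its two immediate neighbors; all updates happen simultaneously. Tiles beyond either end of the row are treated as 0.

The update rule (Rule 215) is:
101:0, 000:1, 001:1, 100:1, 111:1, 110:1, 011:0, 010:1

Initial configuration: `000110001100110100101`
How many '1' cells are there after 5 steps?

111011110111010111101
011001110011010011101
101110111101011101101
100110011101001100101
111011101101110111101
count of 1: 16

16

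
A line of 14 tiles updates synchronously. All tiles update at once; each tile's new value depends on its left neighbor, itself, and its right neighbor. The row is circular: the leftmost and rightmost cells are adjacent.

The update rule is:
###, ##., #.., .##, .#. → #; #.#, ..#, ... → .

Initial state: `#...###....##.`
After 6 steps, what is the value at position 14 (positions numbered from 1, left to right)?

.

##..####...##.
###.#####..##.
###.######.##.
###.######.##.  (fixed point — unchanged through step 6)
position 14 holds .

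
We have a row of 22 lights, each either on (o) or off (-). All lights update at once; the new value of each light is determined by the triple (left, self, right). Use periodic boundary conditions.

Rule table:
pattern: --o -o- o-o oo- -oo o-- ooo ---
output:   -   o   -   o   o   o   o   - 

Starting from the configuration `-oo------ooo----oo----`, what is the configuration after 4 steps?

-oooooo--oooooo-oooooo

-ooo-----oooo---ooo---
-oooo----ooooo--oooo--
-ooooo---oooooo-ooooo-
-oooooo--oooooo-oooooo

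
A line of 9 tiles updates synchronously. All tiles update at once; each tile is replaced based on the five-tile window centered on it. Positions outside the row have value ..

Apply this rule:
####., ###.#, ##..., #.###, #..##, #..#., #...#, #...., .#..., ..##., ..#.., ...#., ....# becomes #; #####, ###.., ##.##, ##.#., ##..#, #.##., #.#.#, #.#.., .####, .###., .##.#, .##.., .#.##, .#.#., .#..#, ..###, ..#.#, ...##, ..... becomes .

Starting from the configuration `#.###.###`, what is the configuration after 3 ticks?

#.##.#.#.

tick 1: ..#.#.#..
tick 2: ##.....##
tick 3: #.##.#.#.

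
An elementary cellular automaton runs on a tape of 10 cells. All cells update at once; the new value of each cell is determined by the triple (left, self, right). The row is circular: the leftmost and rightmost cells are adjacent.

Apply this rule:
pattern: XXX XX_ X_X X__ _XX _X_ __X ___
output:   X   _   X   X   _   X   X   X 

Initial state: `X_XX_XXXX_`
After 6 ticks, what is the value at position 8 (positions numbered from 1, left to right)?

XX__X_XX_X
X_XXXX__X_
XX_XX_XXXX
X_X__X_XXX
_XXXXXX_XX
X_XXXX_X__
position 8 holds X

X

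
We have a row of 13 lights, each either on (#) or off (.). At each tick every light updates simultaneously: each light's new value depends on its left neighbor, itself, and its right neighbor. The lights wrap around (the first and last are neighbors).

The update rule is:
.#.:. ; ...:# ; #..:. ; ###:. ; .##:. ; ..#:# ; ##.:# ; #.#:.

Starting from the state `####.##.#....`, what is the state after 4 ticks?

tick 1: ...#..#...###
tick 2: .##..#..##..#
tick 3: ..#.#..#.#.#.
tick 4: ##....#......

##....#......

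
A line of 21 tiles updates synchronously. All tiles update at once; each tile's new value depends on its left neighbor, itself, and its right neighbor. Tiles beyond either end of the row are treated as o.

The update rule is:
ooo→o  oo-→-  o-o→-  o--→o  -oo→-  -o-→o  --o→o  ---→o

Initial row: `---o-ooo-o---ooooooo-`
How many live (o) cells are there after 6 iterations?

14

oooo--o--oooo-ooooo--
ooo-ooooo-oo---ooo-oo
oo---ooo----ooo-o---o
o-ooo-o-oooo-o--oooo-
---o--o--oo--ooo-oo--
ooooooooo--oo-o----oo
count of o: 14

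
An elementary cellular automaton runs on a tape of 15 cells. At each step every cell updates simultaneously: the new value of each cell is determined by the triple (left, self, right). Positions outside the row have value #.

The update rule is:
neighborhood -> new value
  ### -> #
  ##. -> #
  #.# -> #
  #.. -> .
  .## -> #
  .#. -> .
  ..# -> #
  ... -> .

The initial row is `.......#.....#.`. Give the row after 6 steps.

......#.....#.#
.....#.....#.##
....#.....#.###
...#.....#.####
..#.....#.#####
.#.....#.######

.#.....#.######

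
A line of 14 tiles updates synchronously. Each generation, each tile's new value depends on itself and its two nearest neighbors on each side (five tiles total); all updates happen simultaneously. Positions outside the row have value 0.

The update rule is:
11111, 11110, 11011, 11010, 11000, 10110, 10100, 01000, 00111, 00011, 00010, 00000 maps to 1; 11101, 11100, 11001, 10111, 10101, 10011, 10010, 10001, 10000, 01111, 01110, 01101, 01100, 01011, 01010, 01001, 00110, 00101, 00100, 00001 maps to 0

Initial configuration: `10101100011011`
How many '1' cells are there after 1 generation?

5

generation 1: 00001010100110
count of 1: 5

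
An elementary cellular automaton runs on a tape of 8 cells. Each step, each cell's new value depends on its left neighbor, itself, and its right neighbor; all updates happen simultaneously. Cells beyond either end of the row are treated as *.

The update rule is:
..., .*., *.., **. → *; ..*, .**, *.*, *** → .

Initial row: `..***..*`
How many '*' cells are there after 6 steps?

*...**..
***..**.
..**..*.
*..**.*.
**..*.*.
.**.*.*.
count of *: 4

4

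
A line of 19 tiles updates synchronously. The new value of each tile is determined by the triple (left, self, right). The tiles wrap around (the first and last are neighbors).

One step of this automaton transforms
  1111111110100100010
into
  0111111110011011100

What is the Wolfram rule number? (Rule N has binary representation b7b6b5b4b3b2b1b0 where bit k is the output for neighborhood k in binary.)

position 1: 111 → 1  (bit 7 = 1)
position 8: 110 → 1  (bit 6 = 1)
position 9: 101 → 0  (bit 5 = 0)
position 11: 100 → 1  (bit 4 = 1)
position 0: 011 → 0  (bit 3 = 0)
position 10: 010 → 0  (bit 2 = 0)
position 12: 001 → 1  (bit 1 = 1)
position 15: 000 → 1  (bit 0 = 1)
bits b7..b0 = 11010011 = 211

211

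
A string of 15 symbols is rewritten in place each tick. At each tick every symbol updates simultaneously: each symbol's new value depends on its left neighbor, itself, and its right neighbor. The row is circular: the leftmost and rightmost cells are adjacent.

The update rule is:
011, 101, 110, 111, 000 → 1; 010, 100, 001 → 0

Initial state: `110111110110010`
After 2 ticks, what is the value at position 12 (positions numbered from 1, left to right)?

0

111111111110001
111111111110101
position 12 holds 0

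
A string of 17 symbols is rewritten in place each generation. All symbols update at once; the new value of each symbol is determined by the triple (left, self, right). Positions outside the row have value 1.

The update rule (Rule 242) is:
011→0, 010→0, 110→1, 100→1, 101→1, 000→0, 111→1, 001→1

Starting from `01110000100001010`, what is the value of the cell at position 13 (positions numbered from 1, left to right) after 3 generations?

1

10111001010010101
11011110101101010
11101111010110101
position 13 holds 1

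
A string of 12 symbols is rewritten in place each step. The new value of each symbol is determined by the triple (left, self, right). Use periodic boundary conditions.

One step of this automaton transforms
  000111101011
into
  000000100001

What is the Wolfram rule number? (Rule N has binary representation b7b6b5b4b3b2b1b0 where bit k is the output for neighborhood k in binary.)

position 4: 111 → 0  (bit 7 = 0)
position 6: 110 → 1  (bit 6 = 1)
position 7: 101 → 0  (bit 5 = 0)
position 0: 100 → 0  (bit 4 = 0)
position 3: 011 → 0  (bit 3 = 0)
position 8: 010 → 0  (bit 2 = 0)
position 2: 001 → 0  (bit 1 = 0)
position 1: 000 → 0  (bit 0 = 0)
bits b7..b0 = 01000000 = 64

64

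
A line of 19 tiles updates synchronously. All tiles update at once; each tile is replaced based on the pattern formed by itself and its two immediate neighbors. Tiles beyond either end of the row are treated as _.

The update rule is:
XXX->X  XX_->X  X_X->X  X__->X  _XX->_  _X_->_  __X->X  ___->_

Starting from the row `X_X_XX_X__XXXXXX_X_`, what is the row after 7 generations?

_X_X_X_X_X_XX_XX_XX

_X_X_XX_XX_XXXXXX_X
X_X_X_XX_XX_XXXXXX_
_X_X_X_XX_XX_XXXXXX
X_X_X_X_XX_XX_XXXXX
_X_X_X_X_XX_XX_XXXX
X_X_X_X_X_XX_XX_XXX
_X_X_X_X_X_XX_XX_XX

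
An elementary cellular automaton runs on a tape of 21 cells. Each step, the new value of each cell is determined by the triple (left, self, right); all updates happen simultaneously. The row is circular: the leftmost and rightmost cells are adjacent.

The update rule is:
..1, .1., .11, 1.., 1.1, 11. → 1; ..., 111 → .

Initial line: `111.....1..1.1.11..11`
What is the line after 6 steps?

step 1: ..11...1111111111111.
step 2: .1111.11...........11
step 3: 11..11111.........111
step 4: .1111...11.......11..
step 5: 11..11.1111.....1111.
step 6: 11111111..11...11..11

11111111..11...11..11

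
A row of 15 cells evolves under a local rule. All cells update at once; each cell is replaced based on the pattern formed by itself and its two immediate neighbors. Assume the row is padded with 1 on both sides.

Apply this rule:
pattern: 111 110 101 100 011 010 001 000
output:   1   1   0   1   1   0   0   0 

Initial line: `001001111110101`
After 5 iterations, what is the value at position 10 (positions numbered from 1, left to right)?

1

100101111110001
110001111111001
111001111111101
111101111111101
111101111111101
position 10 holds 1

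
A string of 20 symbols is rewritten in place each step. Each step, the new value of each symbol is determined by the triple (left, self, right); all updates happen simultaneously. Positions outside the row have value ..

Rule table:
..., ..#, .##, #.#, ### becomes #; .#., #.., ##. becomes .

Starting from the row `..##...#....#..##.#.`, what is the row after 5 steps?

###..##..###..##.#..
##..##..###..##.#..#
#..##..###..##.#..#.
..##..###..##.#..#..
###..###..##.#..#..#

###..###..##.#..#..#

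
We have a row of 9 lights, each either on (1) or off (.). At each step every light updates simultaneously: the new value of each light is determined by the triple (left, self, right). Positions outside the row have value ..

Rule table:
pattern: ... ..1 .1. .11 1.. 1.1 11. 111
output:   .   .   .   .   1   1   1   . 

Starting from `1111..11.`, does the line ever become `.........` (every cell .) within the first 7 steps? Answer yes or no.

...11..11
....11..1
.....11..
......11.
.......11
........1
.........
all cells are . at step 7

yes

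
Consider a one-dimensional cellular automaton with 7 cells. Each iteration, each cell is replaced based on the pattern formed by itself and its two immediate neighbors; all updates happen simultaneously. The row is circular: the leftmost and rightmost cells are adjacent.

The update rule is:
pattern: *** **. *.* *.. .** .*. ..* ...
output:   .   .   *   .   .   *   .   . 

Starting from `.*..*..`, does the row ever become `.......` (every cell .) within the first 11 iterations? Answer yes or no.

no

.*..*..  (fixed point — unchanged through iteration 11)
iteration 11 is .*..*.., still not uniform .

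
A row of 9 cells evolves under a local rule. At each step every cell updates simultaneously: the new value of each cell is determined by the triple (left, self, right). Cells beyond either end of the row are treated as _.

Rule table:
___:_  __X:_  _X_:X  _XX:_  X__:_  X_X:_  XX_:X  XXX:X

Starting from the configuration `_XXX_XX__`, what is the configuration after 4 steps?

__XX__X__
___X__X__
___X__X__  (fixed point — unchanged through step 4)

___X__X__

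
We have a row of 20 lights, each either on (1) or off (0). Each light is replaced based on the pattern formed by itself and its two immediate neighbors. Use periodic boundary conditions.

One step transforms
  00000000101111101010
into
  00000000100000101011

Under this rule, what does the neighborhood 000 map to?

At position 0 the neighborhood is 000; the next row has 0 there.

0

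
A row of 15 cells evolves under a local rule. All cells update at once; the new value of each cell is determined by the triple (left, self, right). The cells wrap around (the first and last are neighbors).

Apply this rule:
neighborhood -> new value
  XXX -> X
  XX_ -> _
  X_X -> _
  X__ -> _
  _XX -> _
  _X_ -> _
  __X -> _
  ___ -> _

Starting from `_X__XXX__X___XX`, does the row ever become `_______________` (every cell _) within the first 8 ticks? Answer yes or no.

_____X_________
_______________
all cells are _ at tick 2

yes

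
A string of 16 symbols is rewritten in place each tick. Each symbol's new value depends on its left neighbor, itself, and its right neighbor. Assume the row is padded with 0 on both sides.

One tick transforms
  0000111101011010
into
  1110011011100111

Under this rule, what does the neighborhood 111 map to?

1

At position 5 the neighborhood is 111; the next row has 1 there.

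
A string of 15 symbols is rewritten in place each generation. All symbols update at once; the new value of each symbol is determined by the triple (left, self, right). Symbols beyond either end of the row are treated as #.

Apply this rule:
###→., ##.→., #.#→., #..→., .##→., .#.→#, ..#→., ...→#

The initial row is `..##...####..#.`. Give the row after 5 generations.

generation 1: .....#.......#.
generation 2: .###.#.#####.#.
generation 3: .....#.......#.  (repeats generation 1; period 2)
generation 5: .....#.......#.

.....#.......#.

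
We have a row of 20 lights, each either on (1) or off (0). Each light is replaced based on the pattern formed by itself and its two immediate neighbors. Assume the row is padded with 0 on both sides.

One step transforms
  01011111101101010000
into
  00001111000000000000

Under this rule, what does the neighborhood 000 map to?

0

At position 17 the neighborhood is 000; the next row has 0 there.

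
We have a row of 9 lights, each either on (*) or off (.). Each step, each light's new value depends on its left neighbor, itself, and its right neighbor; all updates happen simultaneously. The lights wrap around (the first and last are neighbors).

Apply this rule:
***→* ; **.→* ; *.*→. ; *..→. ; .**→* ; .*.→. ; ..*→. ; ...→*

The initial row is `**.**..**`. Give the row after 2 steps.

**.**..**  (fixed point — unchanged through step 2)

**.**..**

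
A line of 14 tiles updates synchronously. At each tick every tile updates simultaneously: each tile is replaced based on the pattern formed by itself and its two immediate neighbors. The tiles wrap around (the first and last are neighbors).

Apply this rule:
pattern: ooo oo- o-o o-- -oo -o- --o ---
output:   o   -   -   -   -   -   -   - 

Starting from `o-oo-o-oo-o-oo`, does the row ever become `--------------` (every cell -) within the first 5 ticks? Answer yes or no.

yes

-------------o
--------------
all cells are - at tick 2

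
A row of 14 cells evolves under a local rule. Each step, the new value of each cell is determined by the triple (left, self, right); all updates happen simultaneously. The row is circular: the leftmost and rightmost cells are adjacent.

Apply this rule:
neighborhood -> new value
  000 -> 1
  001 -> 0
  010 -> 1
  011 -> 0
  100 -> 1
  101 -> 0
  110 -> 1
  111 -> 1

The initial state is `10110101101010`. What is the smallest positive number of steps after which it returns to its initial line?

10010100101010
11010110101010
01010010101010
01011010101011
01001010101001
01101010101101
00101010100101
10101010110101
10101010010100
10101011010110
10101001010010
10101101011010
10100101001010
10110101101010

14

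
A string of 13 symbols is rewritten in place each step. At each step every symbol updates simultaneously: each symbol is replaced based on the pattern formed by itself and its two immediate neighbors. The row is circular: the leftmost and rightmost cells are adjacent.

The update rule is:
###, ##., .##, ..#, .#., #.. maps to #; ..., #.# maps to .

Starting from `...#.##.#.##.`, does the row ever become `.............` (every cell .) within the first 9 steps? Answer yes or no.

step 1: ..##.##.#.###
step 2: ####.##.#.###
step 3: ####.##.#.###  (fixed point — unchanged through step 9)
step 9 is ####.##.#.###, still not uniform .

no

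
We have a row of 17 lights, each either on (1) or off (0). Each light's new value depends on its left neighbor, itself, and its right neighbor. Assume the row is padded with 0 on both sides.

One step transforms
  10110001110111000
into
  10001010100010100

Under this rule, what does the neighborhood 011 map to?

0

At position 2 the neighborhood is 011; the next row has 0 there.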